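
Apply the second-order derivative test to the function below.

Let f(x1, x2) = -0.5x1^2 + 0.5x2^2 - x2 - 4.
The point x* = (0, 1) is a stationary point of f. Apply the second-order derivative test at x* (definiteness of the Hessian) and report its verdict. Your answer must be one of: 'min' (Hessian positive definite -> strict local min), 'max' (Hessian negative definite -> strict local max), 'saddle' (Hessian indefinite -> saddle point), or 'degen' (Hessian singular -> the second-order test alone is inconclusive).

Compute the Hessian H = grad^2 f:
  H = [[-1, 0], [0, 1]]
Verify stationarity: grad f(x*) = H x* + g = (0, 0).
Eigenvalues of H: -1, 1.
Eigenvalues have mixed signs, so H is indefinite -> x* is a saddle point.

saddle


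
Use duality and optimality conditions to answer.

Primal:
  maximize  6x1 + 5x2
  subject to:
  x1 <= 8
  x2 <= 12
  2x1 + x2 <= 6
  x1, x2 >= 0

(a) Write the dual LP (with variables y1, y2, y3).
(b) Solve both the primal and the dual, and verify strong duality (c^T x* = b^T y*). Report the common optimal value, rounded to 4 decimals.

The standard primal-dual pair for 'max c^T x s.t. A x <= b, x >= 0' is:
  Dual:  min b^T y  s.t.  A^T y >= c,  y >= 0.

So the dual LP is:
  minimize  8y1 + 12y2 + 6y3
  subject to:
    y1 + 2y3 >= 6
    y2 + y3 >= 5
    y1, y2, y3 >= 0

Solving the primal: x* = (0, 6).
  primal value c^T x* = 30.
Solving the dual: y* = (0, 0, 5).
  dual value b^T y* = 30.
Strong duality: c^T x* = b^T y*. Confirmed.

30


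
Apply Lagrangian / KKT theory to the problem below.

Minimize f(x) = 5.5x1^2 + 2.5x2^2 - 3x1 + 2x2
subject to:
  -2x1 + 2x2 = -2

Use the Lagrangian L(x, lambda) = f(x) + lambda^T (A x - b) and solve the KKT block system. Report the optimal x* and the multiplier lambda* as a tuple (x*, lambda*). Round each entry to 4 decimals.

Form the Lagrangian:
  L(x, lambda) = (1/2) x^T Q x + c^T x + lambda^T (A x - b)
Stationarity (grad_x L = 0): Q x + c + A^T lambda = 0.
Primal feasibility: A x = b.

This gives the KKT block system:
  [ Q   A^T ] [ x     ]   [-c ]
  [ A    0  ] [ lambda ] = [ b ]

Solving the linear system:
  x*      = (0.375, -0.625)
  lambda* = (0.5625)
  f(x*)   = -0.625

x* = (0.375, -0.625), lambda* = (0.5625)


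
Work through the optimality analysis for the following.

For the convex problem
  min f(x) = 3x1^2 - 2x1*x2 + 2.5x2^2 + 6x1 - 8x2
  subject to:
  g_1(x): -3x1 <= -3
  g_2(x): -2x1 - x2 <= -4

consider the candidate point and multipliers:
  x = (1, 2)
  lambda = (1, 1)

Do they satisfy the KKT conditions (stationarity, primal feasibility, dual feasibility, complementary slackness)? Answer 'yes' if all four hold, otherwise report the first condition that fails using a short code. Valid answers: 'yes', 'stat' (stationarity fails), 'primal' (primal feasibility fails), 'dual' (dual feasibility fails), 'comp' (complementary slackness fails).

Gradient of f: grad f(x) = Q x + c = (8, 0)
Constraint values g_i(x) = a_i^T x - b_i:
  g_1((1, 2)) = 0
  g_2((1, 2)) = 0
Stationarity residual: grad f(x) + sum_i lambda_i a_i = (3, -1)
  -> stationarity FAILS
Primal feasibility (all g_i <= 0): OK
Dual feasibility (all lambda_i >= 0): OK
Complementary slackness (lambda_i * g_i(x) = 0 for all i): OK

Verdict: the first failing condition is stationarity -> stat.

stat


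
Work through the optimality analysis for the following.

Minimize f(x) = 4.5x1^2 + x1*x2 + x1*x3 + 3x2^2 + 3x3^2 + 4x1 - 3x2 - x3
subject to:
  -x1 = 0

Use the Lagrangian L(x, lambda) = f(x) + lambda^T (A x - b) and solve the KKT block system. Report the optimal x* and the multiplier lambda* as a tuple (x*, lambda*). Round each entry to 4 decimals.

Form the Lagrangian:
  L(x, lambda) = (1/2) x^T Q x + c^T x + lambda^T (A x - b)
Stationarity (grad_x L = 0): Q x + c + A^T lambda = 0.
Primal feasibility: A x = b.

This gives the KKT block system:
  [ Q   A^T ] [ x     ]   [-c ]
  [ A    0  ] [ lambda ] = [ b ]

Solving the linear system:
  x*      = (0, 0.5, 0.1667)
  lambda* = (4.6667)
  f(x*)   = -0.8333

x* = (0, 0.5, 0.1667), lambda* = (4.6667)


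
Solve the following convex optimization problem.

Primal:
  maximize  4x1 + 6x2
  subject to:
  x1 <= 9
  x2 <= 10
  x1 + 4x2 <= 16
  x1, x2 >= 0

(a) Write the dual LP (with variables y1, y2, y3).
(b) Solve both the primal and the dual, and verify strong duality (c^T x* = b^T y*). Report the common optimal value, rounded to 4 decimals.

The standard primal-dual pair for 'max c^T x s.t. A x <= b, x >= 0' is:
  Dual:  min b^T y  s.t.  A^T y >= c,  y >= 0.

So the dual LP is:
  minimize  9y1 + 10y2 + 16y3
  subject to:
    y1 + y3 >= 4
    y2 + 4y3 >= 6
    y1, y2, y3 >= 0

Solving the primal: x* = (9, 1.75).
  primal value c^T x* = 46.5.
Solving the dual: y* = (2.5, 0, 1.5).
  dual value b^T y* = 46.5.
Strong duality: c^T x* = b^T y*. Confirmed.

46.5


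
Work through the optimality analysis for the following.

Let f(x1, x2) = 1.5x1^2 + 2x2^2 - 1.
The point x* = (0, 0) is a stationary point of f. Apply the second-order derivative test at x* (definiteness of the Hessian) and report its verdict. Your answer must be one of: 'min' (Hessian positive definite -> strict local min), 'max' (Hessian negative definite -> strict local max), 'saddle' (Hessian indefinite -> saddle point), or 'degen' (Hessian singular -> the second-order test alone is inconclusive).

Compute the Hessian H = grad^2 f:
  H = [[3, 0], [0, 4]]
Verify stationarity: grad f(x*) = H x* + g = (0, 0).
Eigenvalues of H: 3, 4.
Both eigenvalues > 0, so H is positive definite -> x* is a strict local min.

min


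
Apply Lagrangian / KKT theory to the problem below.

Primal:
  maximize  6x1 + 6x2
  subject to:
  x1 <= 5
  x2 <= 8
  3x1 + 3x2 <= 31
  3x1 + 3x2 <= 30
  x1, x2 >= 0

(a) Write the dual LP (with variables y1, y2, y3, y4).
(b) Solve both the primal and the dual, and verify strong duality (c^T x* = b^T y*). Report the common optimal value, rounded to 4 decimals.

The standard primal-dual pair for 'max c^T x s.t. A x <= b, x >= 0' is:
  Dual:  min b^T y  s.t.  A^T y >= c,  y >= 0.

So the dual LP is:
  minimize  5y1 + 8y2 + 31y3 + 30y4
  subject to:
    y1 + 3y3 + 3y4 >= 6
    y2 + 3y3 + 3y4 >= 6
    y1, y2, y3, y4 >= 0

Solving the primal: x* = (2, 8).
  primal value c^T x* = 60.
Solving the dual: y* = (0, 0, 0, 2).
  dual value b^T y* = 60.
Strong duality: c^T x* = b^T y*. Confirmed.

60


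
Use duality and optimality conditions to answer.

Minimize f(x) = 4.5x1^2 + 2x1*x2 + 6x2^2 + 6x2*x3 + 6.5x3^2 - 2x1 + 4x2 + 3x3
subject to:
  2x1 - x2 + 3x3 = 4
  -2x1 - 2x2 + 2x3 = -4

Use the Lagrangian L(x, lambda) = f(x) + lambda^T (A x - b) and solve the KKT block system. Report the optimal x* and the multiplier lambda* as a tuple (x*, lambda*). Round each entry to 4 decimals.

Form the Lagrangian:
  L(x, lambda) = (1/2) x^T Q x + c^T x + lambda^T (A x - b)
Stationarity (grad_x L = 0): Q x + c + A^T lambda = 0.
Primal feasibility: A x = b.

This gives the KKT block system:
  [ Q   A^T ] [ x     ]   [-c ]
  [ A    0  ] [ lambda ] = [ b ]

Solving the linear system:
  x*      = (2.0573, -0.1433, -0.086)
  lambda* = (-3.4503, 4.6644)
  f(x*)   = 13.7563

x* = (2.0573, -0.1433, -0.086), lambda* = (-3.4503, 4.6644)


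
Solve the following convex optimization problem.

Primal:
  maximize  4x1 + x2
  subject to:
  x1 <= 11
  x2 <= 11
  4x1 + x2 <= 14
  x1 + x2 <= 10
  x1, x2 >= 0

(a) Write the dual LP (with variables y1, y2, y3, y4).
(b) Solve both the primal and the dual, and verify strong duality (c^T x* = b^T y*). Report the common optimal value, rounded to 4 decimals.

The standard primal-dual pair for 'max c^T x s.t. A x <= b, x >= 0' is:
  Dual:  min b^T y  s.t.  A^T y >= c,  y >= 0.

So the dual LP is:
  minimize  11y1 + 11y2 + 14y3 + 10y4
  subject to:
    y1 + 4y3 + y4 >= 4
    y2 + y3 + y4 >= 1
    y1, y2, y3, y4 >= 0

Solving the primal: x* = (1.3333, 8.6667).
  primal value c^T x* = 14.
Solving the dual: y* = (0, 0, 1, 0).
  dual value b^T y* = 14.
Strong duality: c^T x* = b^T y*. Confirmed.

14


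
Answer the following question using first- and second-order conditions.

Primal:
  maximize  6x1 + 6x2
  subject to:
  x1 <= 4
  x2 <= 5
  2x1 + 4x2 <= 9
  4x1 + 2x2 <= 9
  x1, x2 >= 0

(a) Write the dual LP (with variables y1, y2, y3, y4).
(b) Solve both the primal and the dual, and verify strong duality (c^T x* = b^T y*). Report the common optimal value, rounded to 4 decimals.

The standard primal-dual pair for 'max c^T x s.t. A x <= b, x >= 0' is:
  Dual:  min b^T y  s.t.  A^T y >= c,  y >= 0.

So the dual LP is:
  minimize  4y1 + 5y2 + 9y3 + 9y4
  subject to:
    y1 + 2y3 + 4y4 >= 6
    y2 + 4y3 + 2y4 >= 6
    y1, y2, y3, y4 >= 0

Solving the primal: x* = (1.5, 1.5).
  primal value c^T x* = 18.
Solving the dual: y* = (0, 0, 1, 1).
  dual value b^T y* = 18.
Strong duality: c^T x* = b^T y*. Confirmed.

18


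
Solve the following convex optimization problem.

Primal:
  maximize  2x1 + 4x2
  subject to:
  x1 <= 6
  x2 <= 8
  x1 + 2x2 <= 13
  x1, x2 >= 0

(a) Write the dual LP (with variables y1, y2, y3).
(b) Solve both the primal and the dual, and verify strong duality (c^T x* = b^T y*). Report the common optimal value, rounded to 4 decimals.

The standard primal-dual pair for 'max c^T x s.t. A x <= b, x >= 0' is:
  Dual:  min b^T y  s.t.  A^T y >= c,  y >= 0.

So the dual LP is:
  minimize  6y1 + 8y2 + 13y3
  subject to:
    y1 + y3 >= 2
    y2 + 2y3 >= 4
    y1, y2, y3 >= 0

Solving the primal: x* = (0, 6.5).
  primal value c^T x* = 26.
Solving the dual: y* = (0, 0, 2).
  dual value b^T y* = 26.
Strong duality: c^T x* = b^T y*. Confirmed.

26


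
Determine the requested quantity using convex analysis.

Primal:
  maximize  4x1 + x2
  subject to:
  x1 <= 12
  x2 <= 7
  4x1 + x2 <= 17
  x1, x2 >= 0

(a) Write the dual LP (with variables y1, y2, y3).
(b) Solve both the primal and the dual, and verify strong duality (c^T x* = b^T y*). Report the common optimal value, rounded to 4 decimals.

The standard primal-dual pair for 'max c^T x s.t. A x <= b, x >= 0' is:
  Dual:  min b^T y  s.t.  A^T y >= c,  y >= 0.

So the dual LP is:
  minimize  12y1 + 7y2 + 17y3
  subject to:
    y1 + 4y3 >= 4
    y2 + y3 >= 1
    y1, y2, y3 >= 0

Solving the primal: x* = (4.25, 0).
  primal value c^T x* = 17.
Solving the dual: y* = (0, 0, 1).
  dual value b^T y* = 17.
Strong duality: c^T x* = b^T y*. Confirmed.

17


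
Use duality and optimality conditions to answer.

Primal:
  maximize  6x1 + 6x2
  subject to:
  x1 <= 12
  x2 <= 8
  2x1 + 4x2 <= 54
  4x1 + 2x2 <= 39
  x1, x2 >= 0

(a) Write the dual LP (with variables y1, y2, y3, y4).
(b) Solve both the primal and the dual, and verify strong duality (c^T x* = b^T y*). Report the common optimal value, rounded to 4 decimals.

The standard primal-dual pair for 'max c^T x s.t. A x <= b, x >= 0' is:
  Dual:  min b^T y  s.t.  A^T y >= c,  y >= 0.

So the dual LP is:
  minimize  12y1 + 8y2 + 54y3 + 39y4
  subject to:
    y1 + 2y3 + 4y4 >= 6
    y2 + 4y3 + 2y4 >= 6
    y1, y2, y3, y4 >= 0

Solving the primal: x* = (5.75, 8).
  primal value c^T x* = 82.5.
Solving the dual: y* = (0, 3, 0, 1.5).
  dual value b^T y* = 82.5.
Strong duality: c^T x* = b^T y*. Confirmed.

82.5


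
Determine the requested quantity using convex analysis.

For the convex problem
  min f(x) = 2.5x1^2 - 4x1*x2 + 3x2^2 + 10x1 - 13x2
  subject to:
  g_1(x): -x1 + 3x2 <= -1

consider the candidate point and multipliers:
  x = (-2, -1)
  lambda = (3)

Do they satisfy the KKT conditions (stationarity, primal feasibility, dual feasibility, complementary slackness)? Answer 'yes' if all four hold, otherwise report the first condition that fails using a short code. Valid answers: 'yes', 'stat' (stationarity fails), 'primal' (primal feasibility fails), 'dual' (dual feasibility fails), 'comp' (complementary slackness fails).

Gradient of f: grad f(x) = Q x + c = (4, -11)
Constraint values g_i(x) = a_i^T x - b_i:
  g_1((-2, -1)) = 0
Stationarity residual: grad f(x) + sum_i lambda_i a_i = (1, -2)
  -> stationarity FAILS
Primal feasibility (all g_i <= 0): OK
Dual feasibility (all lambda_i >= 0): OK
Complementary slackness (lambda_i * g_i(x) = 0 for all i): OK

Verdict: the first failing condition is stationarity -> stat.

stat


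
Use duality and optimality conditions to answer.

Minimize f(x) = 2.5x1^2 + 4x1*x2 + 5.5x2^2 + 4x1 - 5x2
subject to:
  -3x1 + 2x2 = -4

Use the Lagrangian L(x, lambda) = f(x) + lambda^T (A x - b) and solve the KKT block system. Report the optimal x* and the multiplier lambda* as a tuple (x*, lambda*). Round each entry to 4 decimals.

Form the Lagrangian:
  L(x, lambda) = (1/2) x^T Q x + c^T x + lambda^T (A x - b)
Stationarity (grad_x L = 0): Q x + c + A^T lambda = 0.
Primal feasibility: A x = b.

This gives the KKT block system:
  [ Q   A^T ] [ x     ]   [-c ]
  [ A    0  ] [ lambda ] = [ b ]

Solving the linear system:
  x*      = (1.0659, -0.4012)
  lambda* = (2.5749)
  f(x*)   = 8.2844

x* = (1.0659, -0.4012), lambda* = (2.5749)


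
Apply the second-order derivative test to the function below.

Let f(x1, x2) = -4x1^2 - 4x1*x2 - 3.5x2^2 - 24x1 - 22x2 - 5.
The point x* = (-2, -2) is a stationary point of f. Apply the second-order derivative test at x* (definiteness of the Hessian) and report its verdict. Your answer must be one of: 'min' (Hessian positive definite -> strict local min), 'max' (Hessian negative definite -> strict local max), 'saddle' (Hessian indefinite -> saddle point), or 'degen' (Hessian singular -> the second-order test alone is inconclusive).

Compute the Hessian H = grad^2 f:
  H = [[-8, -4], [-4, -7]]
Verify stationarity: grad f(x*) = H x* + g = (0, 0).
Eigenvalues of H: -11.5311, -3.4689.
Both eigenvalues < 0, so H is negative definite -> x* is a strict local max.

max


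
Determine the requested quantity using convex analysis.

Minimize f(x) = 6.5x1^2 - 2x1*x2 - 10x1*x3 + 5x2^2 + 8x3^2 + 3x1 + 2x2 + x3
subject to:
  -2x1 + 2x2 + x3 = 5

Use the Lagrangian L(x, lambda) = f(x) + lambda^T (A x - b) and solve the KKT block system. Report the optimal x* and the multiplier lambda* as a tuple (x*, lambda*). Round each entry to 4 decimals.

Form the Lagrangian:
  L(x, lambda) = (1/2) x^T Q x + c^T x + lambda^T (A x - b)
Stationarity (grad_x L = 0): Q x + c + A^T lambda = 0.
Primal feasibility: A x = b.

This gives the KKT block system:
  [ Q   A^T ] [ x     ]   [-c ]
  [ A    0  ] [ lambda ] = [ b ]

Solving the linear system:
  x*      = (-1.8489, 1.0129, -0.7235)
  lambda* = (-7.9132)
  f(x*)   = 17.6608

x* = (-1.8489, 1.0129, -0.7235), lambda* = (-7.9132)


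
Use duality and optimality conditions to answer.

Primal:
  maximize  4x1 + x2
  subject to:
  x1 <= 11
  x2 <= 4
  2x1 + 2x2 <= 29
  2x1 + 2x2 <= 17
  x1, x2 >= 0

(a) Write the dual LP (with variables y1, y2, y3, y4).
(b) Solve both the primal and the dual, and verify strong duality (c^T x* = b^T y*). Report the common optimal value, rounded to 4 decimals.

The standard primal-dual pair for 'max c^T x s.t. A x <= b, x >= 0' is:
  Dual:  min b^T y  s.t.  A^T y >= c,  y >= 0.

So the dual LP is:
  minimize  11y1 + 4y2 + 29y3 + 17y4
  subject to:
    y1 + 2y3 + 2y4 >= 4
    y2 + 2y3 + 2y4 >= 1
    y1, y2, y3, y4 >= 0

Solving the primal: x* = (8.5, 0).
  primal value c^T x* = 34.
Solving the dual: y* = (0, 0, 0, 2).
  dual value b^T y* = 34.
Strong duality: c^T x* = b^T y*. Confirmed.

34


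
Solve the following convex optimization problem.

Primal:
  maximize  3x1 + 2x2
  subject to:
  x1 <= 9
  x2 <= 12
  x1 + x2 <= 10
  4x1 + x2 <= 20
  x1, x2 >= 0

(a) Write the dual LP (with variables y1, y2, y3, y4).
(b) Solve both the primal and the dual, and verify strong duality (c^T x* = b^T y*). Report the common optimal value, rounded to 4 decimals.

The standard primal-dual pair for 'max c^T x s.t. A x <= b, x >= 0' is:
  Dual:  min b^T y  s.t.  A^T y >= c,  y >= 0.

So the dual LP is:
  minimize  9y1 + 12y2 + 10y3 + 20y4
  subject to:
    y1 + y3 + 4y4 >= 3
    y2 + y3 + y4 >= 2
    y1, y2, y3, y4 >= 0

Solving the primal: x* = (3.3333, 6.6667).
  primal value c^T x* = 23.3333.
Solving the dual: y* = (0, 0, 1.6667, 0.3333).
  dual value b^T y* = 23.3333.
Strong duality: c^T x* = b^T y*. Confirmed.

23.3333


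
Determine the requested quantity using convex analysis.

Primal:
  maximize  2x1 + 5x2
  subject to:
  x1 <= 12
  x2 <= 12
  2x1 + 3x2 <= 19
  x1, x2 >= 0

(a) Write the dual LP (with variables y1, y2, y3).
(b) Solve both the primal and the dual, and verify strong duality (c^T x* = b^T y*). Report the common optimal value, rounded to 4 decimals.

The standard primal-dual pair for 'max c^T x s.t. A x <= b, x >= 0' is:
  Dual:  min b^T y  s.t.  A^T y >= c,  y >= 0.

So the dual LP is:
  minimize  12y1 + 12y2 + 19y3
  subject to:
    y1 + 2y3 >= 2
    y2 + 3y3 >= 5
    y1, y2, y3 >= 0

Solving the primal: x* = (0, 6.3333).
  primal value c^T x* = 31.6667.
Solving the dual: y* = (0, 0, 1.6667).
  dual value b^T y* = 31.6667.
Strong duality: c^T x* = b^T y*. Confirmed.

31.6667


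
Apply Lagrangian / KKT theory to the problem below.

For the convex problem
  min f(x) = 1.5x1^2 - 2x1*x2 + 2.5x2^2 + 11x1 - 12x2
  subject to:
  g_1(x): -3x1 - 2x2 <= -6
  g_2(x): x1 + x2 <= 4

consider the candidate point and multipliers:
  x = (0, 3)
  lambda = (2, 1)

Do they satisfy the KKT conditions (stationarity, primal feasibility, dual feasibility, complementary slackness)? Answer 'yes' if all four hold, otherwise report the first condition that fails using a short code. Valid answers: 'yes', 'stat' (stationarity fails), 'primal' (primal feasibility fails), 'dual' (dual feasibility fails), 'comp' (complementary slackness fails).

Gradient of f: grad f(x) = Q x + c = (5, 3)
Constraint values g_i(x) = a_i^T x - b_i:
  g_1((0, 3)) = 0
  g_2((0, 3)) = -1
Stationarity residual: grad f(x) + sum_i lambda_i a_i = (0, 0)
  -> stationarity OK
Primal feasibility (all g_i <= 0): OK
Dual feasibility (all lambda_i >= 0): OK
Complementary slackness (lambda_i * g_i(x) = 0 for all i): FAILS

Verdict: the first failing condition is complementary_slackness -> comp.

comp


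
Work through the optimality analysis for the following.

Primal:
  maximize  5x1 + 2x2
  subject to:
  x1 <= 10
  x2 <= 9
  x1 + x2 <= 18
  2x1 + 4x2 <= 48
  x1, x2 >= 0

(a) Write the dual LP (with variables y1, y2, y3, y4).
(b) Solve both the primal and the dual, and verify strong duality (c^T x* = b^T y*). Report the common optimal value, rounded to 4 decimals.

The standard primal-dual pair for 'max c^T x s.t. A x <= b, x >= 0' is:
  Dual:  min b^T y  s.t.  A^T y >= c,  y >= 0.

So the dual LP is:
  minimize  10y1 + 9y2 + 18y3 + 48y4
  subject to:
    y1 + y3 + 2y4 >= 5
    y2 + y3 + 4y4 >= 2
    y1, y2, y3, y4 >= 0

Solving the primal: x* = (10, 7).
  primal value c^T x* = 64.
Solving the dual: y* = (4, 0, 0, 0.5).
  dual value b^T y* = 64.
Strong duality: c^T x* = b^T y*. Confirmed.

64


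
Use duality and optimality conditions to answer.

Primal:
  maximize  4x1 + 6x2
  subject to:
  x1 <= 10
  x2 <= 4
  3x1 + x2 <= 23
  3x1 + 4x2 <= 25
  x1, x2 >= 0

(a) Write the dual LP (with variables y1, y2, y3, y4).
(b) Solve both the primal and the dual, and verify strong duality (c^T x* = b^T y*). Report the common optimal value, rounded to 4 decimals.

The standard primal-dual pair for 'max c^T x s.t. A x <= b, x >= 0' is:
  Dual:  min b^T y  s.t.  A^T y >= c,  y >= 0.

So the dual LP is:
  minimize  10y1 + 4y2 + 23y3 + 25y4
  subject to:
    y1 + 3y3 + 3y4 >= 4
    y2 + y3 + 4y4 >= 6
    y1, y2, y3, y4 >= 0

Solving the primal: x* = (3, 4).
  primal value c^T x* = 36.
Solving the dual: y* = (0, 0.6667, 0, 1.3333).
  dual value b^T y* = 36.
Strong duality: c^T x* = b^T y*. Confirmed.

36


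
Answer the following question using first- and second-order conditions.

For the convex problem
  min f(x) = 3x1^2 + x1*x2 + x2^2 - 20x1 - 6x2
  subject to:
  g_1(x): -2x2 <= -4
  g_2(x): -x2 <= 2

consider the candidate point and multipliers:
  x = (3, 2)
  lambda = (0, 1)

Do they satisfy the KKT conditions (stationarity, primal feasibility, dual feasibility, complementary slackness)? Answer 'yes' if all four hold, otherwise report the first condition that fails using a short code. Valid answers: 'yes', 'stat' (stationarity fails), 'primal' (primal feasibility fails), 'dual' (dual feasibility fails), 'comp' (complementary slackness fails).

Gradient of f: grad f(x) = Q x + c = (0, 1)
Constraint values g_i(x) = a_i^T x - b_i:
  g_1((3, 2)) = 0
  g_2((3, 2)) = -4
Stationarity residual: grad f(x) + sum_i lambda_i a_i = (0, 0)
  -> stationarity OK
Primal feasibility (all g_i <= 0): OK
Dual feasibility (all lambda_i >= 0): OK
Complementary slackness (lambda_i * g_i(x) = 0 for all i): FAILS

Verdict: the first failing condition is complementary_slackness -> comp.

comp


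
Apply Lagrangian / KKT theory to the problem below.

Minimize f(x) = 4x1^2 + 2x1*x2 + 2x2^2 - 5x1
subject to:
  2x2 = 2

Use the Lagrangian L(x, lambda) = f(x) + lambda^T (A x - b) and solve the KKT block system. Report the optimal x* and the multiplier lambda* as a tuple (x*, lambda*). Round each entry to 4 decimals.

Form the Lagrangian:
  L(x, lambda) = (1/2) x^T Q x + c^T x + lambda^T (A x - b)
Stationarity (grad_x L = 0): Q x + c + A^T lambda = 0.
Primal feasibility: A x = b.

This gives the KKT block system:
  [ Q   A^T ] [ x     ]   [-c ]
  [ A    0  ] [ lambda ] = [ b ]

Solving the linear system:
  x*      = (0.375, 1)
  lambda* = (-2.375)
  f(x*)   = 1.4375

x* = (0.375, 1), lambda* = (-2.375)


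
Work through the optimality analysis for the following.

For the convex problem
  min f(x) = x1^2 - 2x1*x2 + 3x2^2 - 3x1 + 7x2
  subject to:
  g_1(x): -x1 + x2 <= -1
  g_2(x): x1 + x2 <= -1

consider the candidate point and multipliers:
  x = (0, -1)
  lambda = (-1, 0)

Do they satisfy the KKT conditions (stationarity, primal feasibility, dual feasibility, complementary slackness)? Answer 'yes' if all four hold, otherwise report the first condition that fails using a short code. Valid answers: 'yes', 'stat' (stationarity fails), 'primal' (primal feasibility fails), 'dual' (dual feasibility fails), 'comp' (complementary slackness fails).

Gradient of f: grad f(x) = Q x + c = (-1, 1)
Constraint values g_i(x) = a_i^T x - b_i:
  g_1((0, -1)) = 0
  g_2((0, -1)) = 0
Stationarity residual: grad f(x) + sum_i lambda_i a_i = (0, 0)
  -> stationarity OK
Primal feasibility (all g_i <= 0): OK
Dual feasibility (all lambda_i >= 0): FAILS
Complementary slackness (lambda_i * g_i(x) = 0 for all i): OK

Verdict: the first failing condition is dual_feasibility -> dual.

dual


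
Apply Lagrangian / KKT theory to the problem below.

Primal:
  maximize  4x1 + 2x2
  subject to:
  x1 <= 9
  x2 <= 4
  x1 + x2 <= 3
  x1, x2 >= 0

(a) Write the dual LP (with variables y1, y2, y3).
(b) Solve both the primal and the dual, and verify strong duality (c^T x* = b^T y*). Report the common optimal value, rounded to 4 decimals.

The standard primal-dual pair for 'max c^T x s.t. A x <= b, x >= 0' is:
  Dual:  min b^T y  s.t.  A^T y >= c,  y >= 0.

So the dual LP is:
  minimize  9y1 + 4y2 + 3y3
  subject to:
    y1 + y3 >= 4
    y2 + y3 >= 2
    y1, y2, y3 >= 0

Solving the primal: x* = (3, 0).
  primal value c^T x* = 12.
Solving the dual: y* = (0, 0, 4).
  dual value b^T y* = 12.
Strong duality: c^T x* = b^T y*. Confirmed.

12


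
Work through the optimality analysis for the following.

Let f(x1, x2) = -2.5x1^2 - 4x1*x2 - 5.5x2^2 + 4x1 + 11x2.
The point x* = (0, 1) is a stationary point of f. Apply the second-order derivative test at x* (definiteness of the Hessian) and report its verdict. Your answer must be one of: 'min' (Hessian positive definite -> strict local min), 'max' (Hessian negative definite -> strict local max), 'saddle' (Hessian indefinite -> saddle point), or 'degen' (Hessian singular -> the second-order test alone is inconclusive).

Compute the Hessian H = grad^2 f:
  H = [[-5, -4], [-4, -11]]
Verify stationarity: grad f(x*) = H x* + g = (0, 0).
Eigenvalues of H: -13, -3.
Both eigenvalues < 0, so H is negative definite -> x* is a strict local max.

max


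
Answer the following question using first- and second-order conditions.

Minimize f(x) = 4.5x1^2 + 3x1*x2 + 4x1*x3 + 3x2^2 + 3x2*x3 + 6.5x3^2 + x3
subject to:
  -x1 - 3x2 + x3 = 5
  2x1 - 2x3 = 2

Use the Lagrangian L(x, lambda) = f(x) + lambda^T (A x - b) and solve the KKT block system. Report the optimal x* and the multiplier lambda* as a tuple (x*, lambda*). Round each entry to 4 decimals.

Form the Lagrangian:
  L(x, lambda) = (1/2) x^T Q x + c^T x + lambda^T (A x - b)
Stationarity (grad_x L = 0): Q x + c + A^T lambda = 0.
Primal feasibility: A x = b.

This gives the KKT block system:
  [ Q   A^T ] [ x     ]   [-c ]
  [ A    0  ] [ lambda ] = [ b ]

Solving the linear system:
  x*      = (0.9333, -2, -0.0667)
  lambda* = (-3.1333, -2.6333)
  f(x*)   = 10.4333

x* = (0.9333, -2, -0.0667), lambda* = (-3.1333, -2.6333)


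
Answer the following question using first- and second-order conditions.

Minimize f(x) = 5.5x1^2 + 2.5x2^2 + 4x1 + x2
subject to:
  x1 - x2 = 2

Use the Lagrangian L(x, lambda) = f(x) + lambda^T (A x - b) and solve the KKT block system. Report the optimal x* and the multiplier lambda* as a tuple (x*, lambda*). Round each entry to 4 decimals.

Form the Lagrangian:
  L(x, lambda) = (1/2) x^T Q x + c^T x + lambda^T (A x - b)
Stationarity (grad_x L = 0): Q x + c + A^T lambda = 0.
Primal feasibility: A x = b.

This gives the KKT block system:
  [ Q   A^T ] [ x     ]   [-c ]
  [ A    0  ] [ lambda ] = [ b ]

Solving the linear system:
  x*      = (0.3125, -1.6875)
  lambda* = (-7.4375)
  f(x*)   = 7.2188

x* = (0.3125, -1.6875), lambda* = (-7.4375)


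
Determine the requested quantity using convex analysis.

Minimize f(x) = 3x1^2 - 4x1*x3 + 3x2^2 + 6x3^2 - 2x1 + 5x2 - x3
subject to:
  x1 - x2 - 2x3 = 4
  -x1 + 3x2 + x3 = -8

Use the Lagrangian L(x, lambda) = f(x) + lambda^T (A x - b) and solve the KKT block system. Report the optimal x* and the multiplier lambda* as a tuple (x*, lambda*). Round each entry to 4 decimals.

Form the Lagrangian:
  L(x, lambda) = (1/2) x^T Q x + c^T x + lambda^T (A x - b)
Stationarity (grad_x L = 0): Q x + c + A^T lambda = 0.
Primal feasibility: A x = b.

This gives the KKT block system:
  [ Q   A^T ] [ x     ]   [-c ]
  [ A    0  ] [ lambda ] = [ b ]

Solving the linear system:
  x*      = (0.9919, -2.2016, -0.4032)
  lambda* = (-4.2419, 1.3226)
  f(x*)   = 7.4798

x* = (0.9919, -2.2016, -0.4032), lambda* = (-4.2419, 1.3226)


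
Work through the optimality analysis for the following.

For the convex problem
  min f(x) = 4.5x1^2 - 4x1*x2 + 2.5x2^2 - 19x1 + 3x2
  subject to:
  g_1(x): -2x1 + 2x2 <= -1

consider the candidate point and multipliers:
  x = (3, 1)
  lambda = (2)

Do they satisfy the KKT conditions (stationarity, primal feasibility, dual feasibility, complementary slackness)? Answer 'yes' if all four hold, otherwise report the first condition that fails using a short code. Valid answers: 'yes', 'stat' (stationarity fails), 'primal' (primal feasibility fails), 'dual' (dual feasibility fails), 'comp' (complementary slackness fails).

Gradient of f: grad f(x) = Q x + c = (4, -4)
Constraint values g_i(x) = a_i^T x - b_i:
  g_1((3, 1)) = -3
Stationarity residual: grad f(x) + sum_i lambda_i a_i = (0, 0)
  -> stationarity OK
Primal feasibility (all g_i <= 0): OK
Dual feasibility (all lambda_i >= 0): OK
Complementary slackness (lambda_i * g_i(x) = 0 for all i): FAILS

Verdict: the first failing condition is complementary_slackness -> comp.

comp


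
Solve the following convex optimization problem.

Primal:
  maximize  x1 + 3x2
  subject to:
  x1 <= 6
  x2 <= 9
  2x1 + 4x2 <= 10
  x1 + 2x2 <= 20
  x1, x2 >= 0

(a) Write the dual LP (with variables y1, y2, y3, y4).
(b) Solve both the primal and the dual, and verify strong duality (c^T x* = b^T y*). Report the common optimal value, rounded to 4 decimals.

The standard primal-dual pair for 'max c^T x s.t. A x <= b, x >= 0' is:
  Dual:  min b^T y  s.t.  A^T y >= c,  y >= 0.

So the dual LP is:
  minimize  6y1 + 9y2 + 10y3 + 20y4
  subject to:
    y1 + 2y3 + y4 >= 1
    y2 + 4y3 + 2y4 >= 3
    y1, y2, y3, y4 >= 0

Solving the primal: x* = (0, 2.5).
  primal value c^T x* = 7.5.
Solving the dual: y* = (0, 0, 0.75, 0).
  dual value b^T y* = 7.5.
Strong duality: c^T x* = b^T y*. Confirmed.

7.5


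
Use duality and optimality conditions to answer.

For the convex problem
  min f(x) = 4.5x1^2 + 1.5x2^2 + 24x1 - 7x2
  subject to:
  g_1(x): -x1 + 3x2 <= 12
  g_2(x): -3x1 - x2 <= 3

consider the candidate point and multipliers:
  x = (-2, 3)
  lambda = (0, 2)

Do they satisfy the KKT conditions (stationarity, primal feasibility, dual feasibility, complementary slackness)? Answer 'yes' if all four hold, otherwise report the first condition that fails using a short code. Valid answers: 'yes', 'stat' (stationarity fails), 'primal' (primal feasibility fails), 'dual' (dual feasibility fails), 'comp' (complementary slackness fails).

Gradient of f: grad f(x) = Q x + c = (6, 2)
Constraint values g_i(x) = a_i^T x - b_i:
  g_1((-2, 3)) = -1
  g_2((-2, 3)) = 0
Stationarity residual: grad f(x) + sum_i lambda_i a_i = (0, 0)
  -> stationarity OK
Primal feasibility (all g_i <= 0): OK
Dual feasibility (all lambda_i >= 0): OK
Complementary slackness (lambda_i * g_i(x) = 0 for all i): OK

Verdict: yes, KKT holds.

yes


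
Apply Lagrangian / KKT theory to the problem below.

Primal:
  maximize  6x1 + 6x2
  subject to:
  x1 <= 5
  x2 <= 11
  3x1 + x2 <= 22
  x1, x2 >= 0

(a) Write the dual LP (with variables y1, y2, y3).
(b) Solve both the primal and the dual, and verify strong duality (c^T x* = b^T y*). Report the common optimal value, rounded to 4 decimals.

The standard primal-dual pair for 'max c^T x s.t. A x <= b, x >= 0' is:
  Dual:  min b^T y  s.t.  A^T y >= c,  y >= 0.

So the dual LP is:
  minimize  5y1 + 11y2 + 22y3
  subject to:
    y1 + 3y3 >= 6
    y2 + y3 >= 6
    y1, y2, y3 >= 0

Solving the primal: x* = (3.6667, 11).
  primal value c^T x* = 88.
Solving the dual: y* = (0, 4, 2).
  dual value b^T y* = 88.
Strong duality: c^T x* = b^T y*. Confirmed.

88


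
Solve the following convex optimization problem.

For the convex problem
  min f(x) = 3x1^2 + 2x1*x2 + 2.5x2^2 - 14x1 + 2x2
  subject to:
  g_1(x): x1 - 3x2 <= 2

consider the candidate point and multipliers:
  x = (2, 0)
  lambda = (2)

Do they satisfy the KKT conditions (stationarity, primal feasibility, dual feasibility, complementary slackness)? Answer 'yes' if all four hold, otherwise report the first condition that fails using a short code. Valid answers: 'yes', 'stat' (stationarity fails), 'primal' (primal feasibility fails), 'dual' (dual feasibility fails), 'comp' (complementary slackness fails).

Gradient of f: grad f(x) = Q x + c = (-2, 6)
Constraint values g_i(x) = a_i^T x - b_i:
  g_1((2, 0)) = 0
Stationarity residual: grad f(x) + sum_i lambda_i a_i = (0, 0)
  -> stationarity OK
Primal feasibility (all g_i <= 0): OK
Dual feasibility (all lambda_i >= 0): OK
Complementary slackness (lambda_i * g_i(x) = 0 for all i): OK

Verdict: yes, KKT holds.

yes


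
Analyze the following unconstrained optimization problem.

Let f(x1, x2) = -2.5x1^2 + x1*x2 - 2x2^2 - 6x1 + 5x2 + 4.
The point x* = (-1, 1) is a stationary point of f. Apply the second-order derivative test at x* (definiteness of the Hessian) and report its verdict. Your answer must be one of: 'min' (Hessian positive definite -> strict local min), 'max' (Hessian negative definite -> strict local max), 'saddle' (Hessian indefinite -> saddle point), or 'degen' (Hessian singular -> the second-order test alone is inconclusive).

Compute the Hessian H = grad^2 f:
  H = [[-5, 1], [1, -4]]
Verify stationarity: grad f(x*) = H x* + g = (0, 0).
Eigenvalues of H: -5.618, -3.382.
Both eigenvalues < 0, so H is negative definite -> x* is a strict local max.

max


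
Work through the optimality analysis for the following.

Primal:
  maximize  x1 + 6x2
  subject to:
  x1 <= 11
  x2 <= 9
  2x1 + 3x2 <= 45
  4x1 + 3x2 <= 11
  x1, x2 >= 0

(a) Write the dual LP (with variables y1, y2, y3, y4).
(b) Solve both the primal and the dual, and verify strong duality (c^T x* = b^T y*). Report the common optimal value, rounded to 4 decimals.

The standard primal-dual pair for 'max c^T x s.t. A x <= b, x >= 0' is:
  Dual:  min b^T y  s.t.  A^T y >= c,  y >= 0.

So the dual LP is:
  minimize  11y1 + 9y2 + 45y3 + 11y4
  subject to:
    y1 + 2y3 + 4y4 >= 1
    y2 + 3y3 + 3y4 >= 6
    y1, y2, y3, y4 >= 0

Solving the primal: x* = (0, 3.6667).
  primal value c^T x* = 22.
Solving the dual: y* = (0, 0, 0, 2).
  dual value b^T y* = 22.
Strong duality: c^T x* = b^T y*. Confirmed.

22


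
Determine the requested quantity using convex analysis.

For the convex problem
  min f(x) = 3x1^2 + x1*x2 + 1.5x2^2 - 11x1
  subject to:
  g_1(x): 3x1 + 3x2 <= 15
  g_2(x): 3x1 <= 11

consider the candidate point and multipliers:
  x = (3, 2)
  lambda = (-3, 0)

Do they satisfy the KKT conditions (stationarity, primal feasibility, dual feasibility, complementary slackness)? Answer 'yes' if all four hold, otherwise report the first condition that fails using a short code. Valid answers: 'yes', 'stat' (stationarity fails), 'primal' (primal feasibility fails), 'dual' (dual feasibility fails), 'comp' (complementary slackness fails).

Gradient of f: grad f(x) = Q x + c = (9, 9)
Constraint values g_i(x) = a_i^T x - b_i:
  g_1((3, 2)) = 0
  g_2((3, 2)) = -2
Stationarity residual: grad f(x) + sum_i lambda_i a_i = (0, 0)
  -> stationarity OK
Primal feasibility (all g_i <= 0): OK
Dual feasibility (all lambda_i >= 0): FAILS
Complementary slackness (lambda_i * g_i(x) = 0 for all i): OK

Verdict: the first failing condition is dual_feasibility -> dual.

dual


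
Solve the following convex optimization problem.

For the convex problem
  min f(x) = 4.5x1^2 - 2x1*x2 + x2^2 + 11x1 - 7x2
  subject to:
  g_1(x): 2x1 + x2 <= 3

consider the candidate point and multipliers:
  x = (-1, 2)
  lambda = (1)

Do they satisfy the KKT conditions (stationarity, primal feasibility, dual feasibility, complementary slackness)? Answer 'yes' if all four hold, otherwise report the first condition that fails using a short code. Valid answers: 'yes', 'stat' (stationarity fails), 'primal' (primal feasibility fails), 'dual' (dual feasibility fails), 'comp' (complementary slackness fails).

Gradient of f: grad f(x) = Q x + c = (-2, -1)
Constraint values g_i(x) = a_i^T x - b_i:
  g_1((-1, 2)) = -3
Stationarity residual: grad f(x) + sum_i lambda_i a_i = (0, 0)
  -> stationarity OK
Primal feasibility (all g_i <= 0): OK
Dual feasibility (all lambda_i >= 0): OK
Complementary slackness (lambda_i * g_i(x) = 0 for all i): FAILS

Verdict: the first failing condition is complementary_slackness -> comp.

comp


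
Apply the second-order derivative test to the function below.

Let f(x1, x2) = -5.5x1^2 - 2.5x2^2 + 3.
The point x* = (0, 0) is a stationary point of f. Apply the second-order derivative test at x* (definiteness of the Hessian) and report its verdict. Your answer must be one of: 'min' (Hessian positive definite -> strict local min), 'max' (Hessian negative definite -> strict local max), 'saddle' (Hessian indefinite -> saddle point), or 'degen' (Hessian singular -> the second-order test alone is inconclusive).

Compute the Hessian H = grad^2 f:
  H = [[-11, 0], [0, -5]]
Verify stationarity: grad f(x*) = H x* + g = (0, 0).
Eigenvalues of H: -11, -5.
Both eigenvalues < 0, so H is negative definite -> x* is a strict local max.

max


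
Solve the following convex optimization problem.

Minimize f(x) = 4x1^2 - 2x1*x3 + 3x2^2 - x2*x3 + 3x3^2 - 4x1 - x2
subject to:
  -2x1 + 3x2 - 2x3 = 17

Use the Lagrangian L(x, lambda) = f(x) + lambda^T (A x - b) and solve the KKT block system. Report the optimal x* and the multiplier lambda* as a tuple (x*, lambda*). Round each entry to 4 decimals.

Form the Lagrangian:
  L(x, lambda) = (1/2) x^T Q x + c^T x + lambda^T (A x - b)
Stationarity (grad_x L = 0): Q x + c + A^T lambda = 0.
Primal feasibility: A x = b.

This gives the KKT block system:
  [ Q   A^T ] [ x     ]   [-c ]
  [ A    0  ] [ lambda ] = [ b ]

Solving the linear system:
  x*      = (-1.6875, 3.0568, -2.2273)
  lambda* = (-6.5227)
  f(x*)   = 57.2898

x* = (-1.6875, 3.0568, -2.2273), lambda* = (-6.5227)


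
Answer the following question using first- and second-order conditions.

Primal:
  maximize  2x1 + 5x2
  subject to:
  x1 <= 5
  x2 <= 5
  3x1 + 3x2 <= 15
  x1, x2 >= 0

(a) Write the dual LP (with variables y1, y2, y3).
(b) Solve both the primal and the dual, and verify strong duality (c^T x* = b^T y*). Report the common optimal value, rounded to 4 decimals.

The standard primal-dual pair for 'max c^T x s.t. A x <= b, x >= 0' is:
  Dual:  min b^T y  s.t.  A^T y >= c,  y >= 0.

So the dual LP is:
  minimize  5y1 + 5y2 + 15y3
  subject to:
    y1 + 3y3 >= 2
    y2 + 3y3 >= 5
    y1, y2, y3 >= 0

Solving the primal: x* = (0, 5).
  primal value c^T x* = 25.
Solving the dual: y* = (0, 0, 1.6667).
  dual value b^T y* = 25.
Strong duality: c^T x* = b^T y*. Confirmed.

25


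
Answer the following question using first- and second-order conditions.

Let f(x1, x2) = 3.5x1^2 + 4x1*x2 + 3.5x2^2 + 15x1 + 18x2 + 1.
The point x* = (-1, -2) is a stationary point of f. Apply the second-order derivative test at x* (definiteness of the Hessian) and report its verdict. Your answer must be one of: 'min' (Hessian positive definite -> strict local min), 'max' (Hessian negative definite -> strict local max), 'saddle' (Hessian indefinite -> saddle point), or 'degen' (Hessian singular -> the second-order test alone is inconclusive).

Compute the Hessian H = grad^2 f:
  H = [[7, 4], [4, 7]]
Verify stationarity: grad f(x*) = H x* + g = (0, 0).
Eigenvalues of H: 3, 11.
Both eigenvalues > 0, so H is positive definite -> x* is a strict local min.

min


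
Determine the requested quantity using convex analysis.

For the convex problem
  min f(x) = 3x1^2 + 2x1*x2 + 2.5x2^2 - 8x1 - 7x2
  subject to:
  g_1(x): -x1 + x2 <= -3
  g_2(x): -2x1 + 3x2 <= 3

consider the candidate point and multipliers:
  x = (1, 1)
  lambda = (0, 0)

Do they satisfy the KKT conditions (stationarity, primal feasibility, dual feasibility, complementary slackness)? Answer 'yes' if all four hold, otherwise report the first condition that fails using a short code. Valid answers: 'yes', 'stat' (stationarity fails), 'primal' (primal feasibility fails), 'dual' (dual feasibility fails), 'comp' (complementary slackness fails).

Gradient of f: grad f(x) = Q x + c = (0, 0)
Constraint values g_i(x) = a_i^T x - b_i:
  g_1((1, 1)) = 3
  g_2((1, 1)) = -2
Stationarity residual: grad f(x) + sum_i lambda_i a_i = (0, 0)
  -> stationarity OK
Primal feasibility (all g_i <= 0): FAILS
Dual feasibility (all lambda_i >= 0): OK
Complementary slackness (lambda_i * g_i(x) = 0 for all i): OK

Verdict: the first failing condition is primal_feasibility -> primal.

primal


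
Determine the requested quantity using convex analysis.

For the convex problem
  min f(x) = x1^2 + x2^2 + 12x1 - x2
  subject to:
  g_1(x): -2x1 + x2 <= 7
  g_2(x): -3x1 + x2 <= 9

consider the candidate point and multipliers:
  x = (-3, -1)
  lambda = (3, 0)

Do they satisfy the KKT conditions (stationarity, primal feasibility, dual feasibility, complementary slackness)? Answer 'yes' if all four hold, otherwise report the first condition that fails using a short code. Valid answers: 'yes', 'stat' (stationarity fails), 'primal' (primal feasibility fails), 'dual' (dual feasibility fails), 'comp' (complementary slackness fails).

Gradient of f: grad f(x) = Q x + c = (6, -3)
Constraint values g_i(x) = a_i^T x - b_i:
  g_1((-3, -1)) = -2
  g_2((-3, -1)) = -1
Stationarity residual: grad f(x) + sum_i lambda_i a_i = (0, 0)
  -> stationarity OK
Primal feasibility (all g_i <= 0): OK
Dual feasibility (all lambda_i >= 0): OK
Complementary slackness (lambda_i * g_i(x) = 0 for all i): FAILS

Verdict: the first failing condition is complementary_slackness -> comp.

comp


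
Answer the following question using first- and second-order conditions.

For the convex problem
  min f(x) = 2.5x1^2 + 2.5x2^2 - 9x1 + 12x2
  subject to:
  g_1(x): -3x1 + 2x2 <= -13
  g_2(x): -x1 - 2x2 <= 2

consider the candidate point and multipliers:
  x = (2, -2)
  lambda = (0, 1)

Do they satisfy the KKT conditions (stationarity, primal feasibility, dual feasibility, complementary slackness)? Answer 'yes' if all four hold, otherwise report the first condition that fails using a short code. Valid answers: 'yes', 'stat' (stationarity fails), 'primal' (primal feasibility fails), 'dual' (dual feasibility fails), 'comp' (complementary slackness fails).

Gradient of f: grad f(x) = Q x + c = (1, 2)
Constraint values g_i(x) = a_i^T x - b_i:
  g_1((2, -2)) = 3
  g_2((2, -2)) = 0
Stationarity residual: grad f(x) + sum_i lambda_i a_i = (0, 0)
  -> stationarity OK
Primal feasibility (all g_i <= 0): FAILS
Dual feasibility (all lambda_i >= 0): OK
Complementary slackness (lambda_i * g_i(x) = 0 for all i): OK

Verdict: the first failing condition is primal_feasibility -> primal.

primal
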